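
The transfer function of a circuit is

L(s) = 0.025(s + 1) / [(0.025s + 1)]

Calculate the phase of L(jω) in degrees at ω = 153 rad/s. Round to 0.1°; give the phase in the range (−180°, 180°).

14.3°

At ω = 153 rad/s:
zero (1 + j153·1) = 1 + j153 → |·| ≈ 153, ∠ ≈ 89.63°
pole (1 + j153·0.025) = 1 + j3.825 → |·| ≈ 3.9536, ∠ ≈ 75.35°
∠L = (89.63°) − (75.35°) = 14.28°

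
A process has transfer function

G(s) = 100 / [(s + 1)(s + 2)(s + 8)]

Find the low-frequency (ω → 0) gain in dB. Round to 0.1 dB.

15.9 dB

G(0) = 100 / (1·2·8) = 6.25
20 log₁₀(6.25) ≈ 15.92 dB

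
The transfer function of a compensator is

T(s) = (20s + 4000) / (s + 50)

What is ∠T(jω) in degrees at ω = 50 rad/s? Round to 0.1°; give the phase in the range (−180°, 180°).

Substitute s = j50:
Numerator: 20(j50) + 4000 = 4000 + j1000
Denominator: (j50) + 50 = 50 + j50
|N| = √(4000² + 1000²) ≈ 4123.1, ∠N ≈ 14.04°
|D| = √(50² + 50²) ≈ 70.711, ∠D ≈ 45.00°
∠T = 14.04° − 45.00° = -30.96°

-31.0°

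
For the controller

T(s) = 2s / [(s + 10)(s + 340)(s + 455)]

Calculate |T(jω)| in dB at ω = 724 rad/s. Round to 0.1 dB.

-110.7 dB

At s = jω = j724:
zero at origin: s = j724 → |·| = 724, ∠ = 90.00°
pole (s+10): 10 + j724 → |·| = √(10²+724²) = √524276 ≈ 724.07, ∠ = arctan(724/10) ≈ 89.21°
pole (s+340): 340 + j724 → |·| = √(340²+724²) = √639776 ≈ 799.86, ∠ = arctan(724/340) ≈ 64.84°
pole (s+455): 455 + j724 → |·| = √(455²+724²) = √731201 ≈ 855.1, ∠ = arctan(724/455) ≈ 57.85°
|T| = 2 · 724 / 4.9524e+08 ≈ 2.9238e-06
Gain = 20 log₁₀(2.9238e-06) ≈ -110.68 dB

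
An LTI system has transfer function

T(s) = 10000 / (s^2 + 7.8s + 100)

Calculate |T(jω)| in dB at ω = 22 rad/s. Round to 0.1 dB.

27.5 dB

At s = jω = j22:
quadratic: (j22)² + 7.8·j22 + 100 = -384 + j171.6 → |·| ≈ 420.6, ∠ ≈ 155.92°
|T| = 10000 / 420.6 ≈ 23.776
Gain = 20 log₁₀(23.776) ≈ 27.52 dB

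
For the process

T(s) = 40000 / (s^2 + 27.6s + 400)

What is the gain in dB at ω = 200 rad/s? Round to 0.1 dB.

At s = jω = j200:
quadratic: (j200)² + 27.6·j200 + 400 = -39600 + j5520 → |·| ≈ 39983, ∠ ≈ 172.06°
|T| = 40000 / 39983 ≈ 1.0004
Gain = 20 log₁₀(1.0004) ≈ 0.00 dB

0.0 dB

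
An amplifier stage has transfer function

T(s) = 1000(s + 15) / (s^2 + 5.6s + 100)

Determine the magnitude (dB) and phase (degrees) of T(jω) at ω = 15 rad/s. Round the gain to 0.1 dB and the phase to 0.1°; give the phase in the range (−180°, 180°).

At s = jω = j15:
zero (s+15): 15 + j15 → |·| = √(15²+15²) = √450 ≈ 21.213, ∠ = arctan(15/15) ≈ 45.00°
quadratic: (j15)² + 5.6·j15 + 100 = -125 + j84 → |·| ≈ 150.6, ∠ ≈ 146.10°
|T| = 1000 · 21.213 / 150.6 ≈ 140.86
Gain = 20 log₁₀(140.86) ≈ 42.98 dB
∠T = 45.00° − 146.10° = -101.10°

43.0 dB, -101.1°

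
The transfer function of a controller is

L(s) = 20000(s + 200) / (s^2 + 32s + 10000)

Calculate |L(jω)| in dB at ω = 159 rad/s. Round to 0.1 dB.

At s = jω = j159:
zero (s+200): 200 + j159 → |·| = √(200²+159²) = √65281 ≈ 255.5, ∠ = arctan(159/200) ≈ 38.48°
quadratic: (j159)² + 32·j159 + 10000 = -15281 + j5088 → |·| ≈ 16106, ∠ ≈ 161.58°
|L| = 20000 · 255.5 / 16106 ≈ 317.27
Gain = 20 log₁₀(317.27) ≈ 50.03 dB

50.0 dB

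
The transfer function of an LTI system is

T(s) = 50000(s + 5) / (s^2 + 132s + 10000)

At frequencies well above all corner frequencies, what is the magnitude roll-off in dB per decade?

-20 dB/decade

Each pole contributes −20 dB/decade at high frequency; each zero contributes +20 dB/decade.
Net: 1 zero(s) − 2 pole(s) → -20 dB/decade.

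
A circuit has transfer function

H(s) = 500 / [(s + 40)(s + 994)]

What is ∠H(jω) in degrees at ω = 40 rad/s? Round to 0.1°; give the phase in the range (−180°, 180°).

At s = jω = j40:
pole (s+40): 40 + j40 → |·| = √(40²+40²) = √3200 ≈ 56.569, ∠ = arctan(40/40) ≈ 45.00°
pole (s+994): 994 + j40 → |·| = √(994²+40²) = √989636 ≈ 994.8, ∠ = arctan(40/994) ≈ 2.30°
∠H = 0.00° − 47.30° = -47.30°

-47.3°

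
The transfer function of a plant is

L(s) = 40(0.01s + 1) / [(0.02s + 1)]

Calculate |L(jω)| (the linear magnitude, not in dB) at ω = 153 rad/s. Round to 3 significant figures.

22.7

At ω = 153 rad/s:
zero (1 + j153·0.01) = 1 + j1.53 → |·| ≈ 1.8278, ∠ ≈ 56.83°
pole (1 + j153·0.02) = 1 + j3.06 → |·| ≈ 3.2193, ∠ ≈ 71.90°
|L| = 40 · 1.8278 / (3.2193) ≈ 22.711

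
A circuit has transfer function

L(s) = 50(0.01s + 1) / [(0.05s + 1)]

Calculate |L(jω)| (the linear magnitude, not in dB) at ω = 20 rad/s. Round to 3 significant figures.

36.1

At ω = 20 rad/s:
zero (1 + j20·0.01) = 1 + j0.2 → |·| ≈ 1.0198, ∠ ≈ 11.31°
pole (1 + j20·0.05) = 1 + j1 → |·| ≈ 1.4142, ∠ ≈ 45.00°
|L| = 50 · 1.0198 / (1.4142) ≈ 36.056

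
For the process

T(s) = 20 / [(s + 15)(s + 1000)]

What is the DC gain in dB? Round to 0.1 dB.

T(0) = 20 / (15·1000) ≈ 0.0013333
20 log₁₀(0.0013333) ≈ -57.50 dB

-57.5 dB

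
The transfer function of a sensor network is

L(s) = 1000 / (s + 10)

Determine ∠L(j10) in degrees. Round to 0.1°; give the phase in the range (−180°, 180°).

Substitute s = j10:
Numerator: 1000 = 1000 + j0
Denominator: (j10) + 10 = 10 + j10
|N| = √(1000² + 0²) ≈ 1000, ∠N ≈ 0.00°
|D| = √(10² + 10²) ≈ 14.142, ∠D ≈ 45.00°
∠L = 0.00° − 45.00° = -45.00°

-45.0°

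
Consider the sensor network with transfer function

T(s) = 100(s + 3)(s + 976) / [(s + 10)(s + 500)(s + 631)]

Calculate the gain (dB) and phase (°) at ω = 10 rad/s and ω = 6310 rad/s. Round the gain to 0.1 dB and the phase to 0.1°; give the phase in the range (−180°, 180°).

ω = 10: -12.8 dB, 26.8°; ω = 6310: -36.0 dB, -88.5°

At s = jω = j10:
zero (s+3): 3 + j10 → |·| = √(3²+10²) = √109 ≈ 10.44, ∠ = arctan(10/3) ≈ 73.30°
zero (s+976): 976 + j10 → |·| = √(976²+10²) = √952676 ≈ 976.05, ∠ = arctan(10/976) ≈ 0.59°
pole (s+10): 10 + j10 → |·| = √(10²+10²) = √200 ≈ 14.142, ∠ = arctan(10/10) ≈ 45.00°
pole (s+500): 500 + j10 → |·| = √(500²+10²) = √250100 ≈ 500.1, ∠ = arctan(10/500) ≈ 1.15°
pole (s+631): 631 + j10 → |·| = √(631²+10²) = √398261 ≈ 631.08, ∠ = arctan(10/631) ≈ 0.91°
|T| = 100 · 10190 / 4.4633e+06 ≈ 0.22831
Gain = 20 log₁₀(0.22831) ≈ -12.83 dB
∠T = 73.89° − 47.06° = 26.83°

At s = jω = j6310:
zero (s+3): 3 + j6310 → |·| = √(3²+6310²) = √39816109 ≈ 6310, ∠ = arctan(6310/3) ≈ 89.97°
zero (s+976): 976 + j6310 → |·| = √(976²+6310²) = √40768676 ≈ 6385, ∠ = arctan(6310/976) ≈ 81.21°
pole (s+10): 10 + j6310 → |·| = √(10²+6310²) = √39816200 ≈ 6310, ∠ = arctan(6310/10) ≈ 89.91°
pole (s+500): 500 + j6310 → |·| = √(500²+6310²) = √40066100 ≈ 6329.8, ∠ = arctan(6310/500) ≈ 85.47°
pole (s+631): 631 + j6310 → |·| = √(631²+6310²) = √40214261 ≈ 6341.5, ∠ = arctan(6310/631) ≈ 84.29°
|T| = 100 · 4.0289e+07 / 2.5329e+11 ≈ 0.015906
Gain = 20 log₁₀(0.015906) ≈ -35.97 dB
∠T = 171.18° − 259.67° = -88.49°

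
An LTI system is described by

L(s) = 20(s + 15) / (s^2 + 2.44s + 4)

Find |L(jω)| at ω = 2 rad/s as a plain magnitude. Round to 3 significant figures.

At s = jω = j2:
zero (s+15): 15 + j2 → |·| = √(15²+2²) = √229 ≈ 15.133, ∠ = arctan(2/15) ≈ 7.59°
quadratic: (j2)² + 2.44·j2 + 4 = 0 + j4.88 → |·| ≈ 4.88, ∠ ≈ 90.00°
|L| = 20 · 15.133 / 4.88 ≈ 62.02

62.0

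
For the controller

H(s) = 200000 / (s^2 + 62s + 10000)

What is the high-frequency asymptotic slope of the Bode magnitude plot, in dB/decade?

Each pole contributes −20 dB/decade at high frequency; each zero contributes +20 dB/decade.
Net: 0 zero(s) − 2 pole(s) → -40 dB/decade.

-40 dB/decade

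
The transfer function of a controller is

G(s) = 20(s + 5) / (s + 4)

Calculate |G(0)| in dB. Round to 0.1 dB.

G(0) = 20·5 / (4) = 25
20 log₁₀(25) ≈ 27.96 dB

28.0 dB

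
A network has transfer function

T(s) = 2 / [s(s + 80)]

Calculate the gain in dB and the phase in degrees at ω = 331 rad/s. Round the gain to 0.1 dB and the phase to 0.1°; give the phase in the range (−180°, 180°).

At s = jω = j331:
pole (s+80): 80 + j331 → |·| = √(80²+331²) = √115961 ≈ 340.53, ∠ = arctan(331/80) ≈ 76.41°
pole at origin: |s| = 331, ∠ = 90.00° (in denominator)
|T| = 2 / 1.1272e+05 ≈ 1.7743e-05
Gain = 20 log₁₀(1.7743e-05) ≈ -95.02 dB
∠T = 0.00° − 166.41° = -166.41°

-95.0 dB, -166.4°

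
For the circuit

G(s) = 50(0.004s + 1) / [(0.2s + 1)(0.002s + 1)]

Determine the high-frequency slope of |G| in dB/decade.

-20 dB/decade

Each pole contributes −20 dB/decade at high frequency; each zero contributes +20 dB/decade.
Net: 1 zero(s) − 2 pole(s) → -20 dB/decade.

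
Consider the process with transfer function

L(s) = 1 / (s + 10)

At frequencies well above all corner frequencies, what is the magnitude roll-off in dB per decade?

-20 dB/decade

Each pole contributes −20 dB/decade at high frequency; each zero contributes +20 dB/decade.
Net: 0 zero(s) − 1 pole(s) → -20 dB/decade.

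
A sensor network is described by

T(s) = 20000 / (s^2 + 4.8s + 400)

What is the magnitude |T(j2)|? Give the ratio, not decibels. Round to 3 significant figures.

At s = jω = j2:
quadratic: (j2)² + 4.8·j2 + 400 = 396 + j9.6 → |·| ≈ 396.12, ∠ ≈ 1.39°
|T| = 20000 / 396.12 ≈ 50.49

50.5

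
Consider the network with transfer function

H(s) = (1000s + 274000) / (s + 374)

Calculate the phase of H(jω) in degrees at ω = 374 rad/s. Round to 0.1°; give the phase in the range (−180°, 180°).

Substitute s = j374:
Numerator: 1000(j374) + 274000 = 274000 + j374000
Denominator: (j374) + 374 = 374 + j374
|N| = √(274000² + 374000²) ≈ 4.6363e+05, ∠N ≈ 53.77°
|D| = √(374² + 374²) ≈ 528.92, ∠D ≈ 45.00°
∠H = 53.77° − 45.00° = 8.77°

8.8°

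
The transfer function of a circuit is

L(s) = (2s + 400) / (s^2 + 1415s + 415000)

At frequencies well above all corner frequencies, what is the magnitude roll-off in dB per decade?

-20 dB/decade

Each pole contributes −20 dB/decade at high frequency; each zero contributes +20 dB/decade.
Net: 1 zero(s) − 2 pole(s) → -20 dB/decade.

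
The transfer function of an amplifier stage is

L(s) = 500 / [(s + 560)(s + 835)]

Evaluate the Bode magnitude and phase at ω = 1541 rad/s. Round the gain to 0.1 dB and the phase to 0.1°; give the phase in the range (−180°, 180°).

At s = jω = j1541:
pole (s+560): 560 + j1541 → |·| = √(560²+1541²) = √2688281 ≈ 1639.6, ∠ = arctan(1541/560) ≈ 70.03°
pole (s+835): 835 + j1541 → |·| = √(835²+1541²) = √3071906 ≈ 1752.7, ∠ = arctan(1541/835) ≈ 61.55°
|L| = 500 / 2.8737e+06 ≈ 0.00017399
Gain = 20 log₁₀(0.00017399) ≈ -75.19 dB
∠L = 0.00° − 131.58° = -131.58°

-75.2 dB, -131.6°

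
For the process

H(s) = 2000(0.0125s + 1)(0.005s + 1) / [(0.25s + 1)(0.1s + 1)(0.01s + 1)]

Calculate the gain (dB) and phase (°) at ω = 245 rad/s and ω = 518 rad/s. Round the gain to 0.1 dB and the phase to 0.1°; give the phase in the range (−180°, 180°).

At ω = 245 rad/s:
zero (1 + j245·0.0125) = 1 + j3.0625 → |·| ≈ 3.2216, ∠ ≈ 71.92°
zero (1 + j245·0.005) = 1 + j1.225 → |·| ≈ 1.5813, ∠ ≈ 50.77°
pole (1 + j245·0.25) = 1 + j61.25 → |·| ≈ 61.258, ∠ ≈ 89.06°
pole (1 + j245·0.1) = 1 + j24.5 → |·| ≈ 24.52, ∠ ≈ 87.66°
pole (1 + j245·0.01) = 1 + j2.45 → |·| ≈ 2.6462, ∠ ≈ 67.80°
|H| = 2000 · 3.2216 · 1.5813 / (61.258 · 24.52 · 2.6462) ≈ 2.5634
Gain = 20 log₁₀(2.5634) ≈ 8.18 dB
∠H = (71.92° + 50.77°) − (89.06° + 87.66° + 67.80°) = -121.83°

At ω = 518 rad/s:
zero (1 + j518·0.0125) = 1 + j6.475 → |·| ≈ 6.5518, ∠ ≈ 81.22°
zero (1 + j518·0.005) = 1 + j2.59 → |·| ≈ 2.7763, ∠ ≈ 68.89°
pole (1 + j518·0.25) = 1 + j129.5 → |·| ≈ 129.5, ∠ ≈ 89.56°
pole (1 + j518·0.1) = 1 + j51.8 → |·| ≈ 51.81, ∠ ≈ 88.89°
pole (1 + j518·0.01) = 1 + j5.18 → |·| ≈ 5.2756, ∠ ≈ 79.07°
|H| = 2000 · 6.5518 · 2.7763 / (129.5 · 51.81 · 5.2756) ≈ 1.0278
Gain = 20 log₁₀(1.0278) ≈ 0.24 dB
∠H = (81.22° + 68.89°) − (89.56° + 88.89° + 79.07°) = -107.41°

ω = 245: 8.2 dB, -121.8°; ω = 518: 0.2 dB, -107.4°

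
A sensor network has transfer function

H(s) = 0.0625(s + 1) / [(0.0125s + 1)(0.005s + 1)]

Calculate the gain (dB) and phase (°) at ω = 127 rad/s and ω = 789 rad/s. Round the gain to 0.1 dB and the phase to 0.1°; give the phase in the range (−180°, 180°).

At ω = 127 rad/s:
zero (1 + j127·1) = 1 + j127 → |·| ≈ 127, ∠ ≈ 89.55°
pole (1 + j127·0.0125) = 1 + j1.5875 → |·| ≈ 1.8762, ∠ ≈ 57.79°
pole (1 + j127·0.005) = 1 + j0.635 → |·| ≈ 1.1846, ∠ ≈ 32.42°
|H| = 0.0625 · 127 / (1.8762 · 1.1846) ≈ 3.5714
Gain = 20 log₁₀(3.5714) ≈ 11.06 dB
∠H = (89.55°) − (57.79° + 32.42°) = -0.66°

At ω = 789 rad/s:
zero (1 + j789·1) = 1 + j789 → |·| ≈ 789, ∠ ≈ 89.93°
pole (1 + j789·0.0125) = 1 + j9.8625 → |·| ≈ 9.9131, ∠ ≈ 84.21°
pole (1 + j789·0.005) = 1 + j3.945 → |·| ≈ 4.0698, ∠ ≈ 75.78°
|H| = 0.0625 · 789 / (9.9131 · 4.0698) ≈ 1.2223
Gain = 20 log₁₀(1.2223) ≈ 1.74 dB
∠H = (89.93°) − (84.21° + 75.78°) = -70.06°

ω = 127: 11.1 dB, -0.7°; ω = 789: 1.7 dB, -70.1°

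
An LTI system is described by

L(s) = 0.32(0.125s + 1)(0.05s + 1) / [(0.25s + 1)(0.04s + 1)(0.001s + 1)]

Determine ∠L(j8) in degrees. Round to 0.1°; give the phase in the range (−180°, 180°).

At ω = 8 rad/s:
zero (1 + j8·0.125) = 1 + j1 → |·| ≈ 1.4142, ∠ ≈ 45.00°
zero (1 + j8·0.05) = 1 + j0.4 → |·| ≈ 1.077, ∠ ≈ 21.80°
pole (1 + j8·0.25) = 1 + j2 → |·| ≈ 2.2361, ∠ ≈ 63.43°
pole (1 + j8·0.04) = 1 + j0.32 → |·| ≈ 1.05, ∠ ≈ 17.74°
pole (1 + j8·0.001) = 1 + j0.008 → |·| ≈ 1, ∠ ≈ 0.46°
∠L = (45.00° + 21.80°) − (63.43° + 17.74° + 0.46°) = -14.83°

-14.8°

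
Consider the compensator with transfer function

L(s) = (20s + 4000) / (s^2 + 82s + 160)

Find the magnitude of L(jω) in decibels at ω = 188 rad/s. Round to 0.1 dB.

-16.9 dB

Substitute s = j188:
Numerator: 20(j188) + 4000 = 4000 + j3760
Denominator: (j188)^2 + 82(j188) + 160 = -35184 + j15416
|N| = √(4000² + 3760²) ≈ 5489.8, ∠N ≈ 43.23°
|D| = √(35184² + 15416²) ≈ 38413, ∠D ≈ 156.34°
|L| = 5489.8 / 38413 ≈ 0.14292
Gain = 20 log₁₀(0.14292) ≈ -16.90 dB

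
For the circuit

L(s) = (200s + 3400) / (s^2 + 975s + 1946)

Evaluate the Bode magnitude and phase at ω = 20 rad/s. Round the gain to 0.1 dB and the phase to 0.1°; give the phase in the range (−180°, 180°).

-11.4 dB, -35.8°

Substitute s = j20:
Numerator: 200(j20) + 3400 = 3400 + j4000
Denominator: (j20)^2 + 975(j20) + 1946 = 1546 + j19500
|N| = √(3400² + 4000²) ≈ 5249.8, ∠N ≈ 49.64°
|D| = √(1546² + 19500²) ≈ 19561, ∠D ≈ 85.47°
|L| = 5249.8 / 19561 ≈ 0.26838
Gain = 20 log₁₀(0.26838) ≈ -11.42 dB
∠L = 49.64° − 85.47° = -35.83°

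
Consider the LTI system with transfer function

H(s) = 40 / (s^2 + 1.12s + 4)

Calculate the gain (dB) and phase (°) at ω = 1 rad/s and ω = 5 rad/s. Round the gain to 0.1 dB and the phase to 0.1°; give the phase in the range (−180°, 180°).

At s = jω = j1:
quadratic: (j1)² + 1.12·j1 + 4 = 3 + j1.12 → |·| ≈ 3.2022, ∠ ≈ 20.47°
|H| = 40 / 3.2022 ≈ 12.491
Gain = 20 log₁₀(12.491) ≈ 21.93 dB
∠H = 0.00° − 20.47° = -20.47°

At s = jω = j5:
quadratic: (j5)² + 1.12·j5 + 4 = -21 + j5.6 → |·| ≈ 21.734, ∠ ≈ 165.07°
|H| = 40 / 21.734 ≈ 1.8404
Gain = 20 log₁₀(1.8404) ≈ 5.30 dB
∠H = 0.00° − 165.07° = -165.07°

ω = 1: 21.9 dB, -20.5°; ω = 5: 5.3 dB, -165.1°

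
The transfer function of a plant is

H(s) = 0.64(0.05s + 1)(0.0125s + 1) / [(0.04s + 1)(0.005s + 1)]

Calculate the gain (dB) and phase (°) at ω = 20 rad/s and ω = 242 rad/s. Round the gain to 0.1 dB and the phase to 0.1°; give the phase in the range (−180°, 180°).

ω = 20: -2.8 dB, 14.7°; ω = 242: 4.2 dB, 22.5°

At ω = 20 rad/s:
zero (1 + j20·0.05) = 1 + j1 → |·| ≈ 1.4142, ∠ ≈ 45.00°
zero (1 + j20·0.0125) = 1 + j0.25 → |·| ≈ 1.0308, ∠ ≈ 14.04°
pole (1 + j20·0.04) = 1 + j0.8 → |·| ≈ 1.2806, ∠ ≈ 38.66°
pole (1 + j20·0.005) = 1 + j0.1 → |·| ≈ 1.005, ∠ ≈ 5.71°
|H| = 0.64 · 1.4142 · 1.0308 / (1.2806 · 1.005) ≈ 0.72491
Gain = 20 log₁₀(0.72491) ≈ -2.79 dB
∠H = (45.00° + 14.04°) − (38.66° + 5.71°) = 14.67°

At ω = 242 rad/s:
zero (1 + j242·0.05) = 1 + j12.1 → |·| ≈ 12.141, ∠ ≈ 85.28°
zero (1 + j242·0.0125) = 1 + j3.025 → |·| ≈ 3.186, ∠ ≈ 71.71°
pole (1 + j242·0.04) = 1 + j9.68 → |·| ≈ 9.7315, ∠ ≈ 84.10°
pole (1 + j242·0.005) = 1 + j1.21 → |·| ≈ 1.5697, ∠ ≈ 50.43°
|H| = 0.64 · 12.141 · 3.186 / (9.7315 · 1.5697) ≈ 1.6206
Gain = 20 log₁₀(1.6206) ≈ 4.19 dB
∠H = (85.28° + 71.71°) − (84.10° + 50.43°) = 22.46°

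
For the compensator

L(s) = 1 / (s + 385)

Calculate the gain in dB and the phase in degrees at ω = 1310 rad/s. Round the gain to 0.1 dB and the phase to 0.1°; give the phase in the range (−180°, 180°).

Substitute s = j1310:
Numerator: 1 = 1 + j0
Denominator: (j1310) + 385 = 385 + j1310
|N| = √(1² + 0²) ≈ 1, ∠N ≈ 0.00°
|D| = √(385² + 1310²) ≈ 1365.4, ∠D ≈ 73.62°
|L| = 1 / 1365.4 ≈ 0.00073239
Gain = 20 log₁₀(0.00073239) ≈ -62.71 dB
∠L = 0.00° − 73.62° = -73.62°

-62.7 dB, -73.6°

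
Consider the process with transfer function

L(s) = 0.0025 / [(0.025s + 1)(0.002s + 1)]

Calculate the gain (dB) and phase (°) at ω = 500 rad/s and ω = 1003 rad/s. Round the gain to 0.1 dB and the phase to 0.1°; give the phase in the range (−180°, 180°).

ω = 500: -77.0 dB, -130.4°; ω = 1003: -87.0 dB, -151.2°

At ω = 500 rad/s:
pole (1 + j500·0.025) = 1 + j12.5 → |·| ≈ 12.54, ∠ ≈ 85.43°
pole (1 + j500·0.002) = 1 + j1 → |·| ≈ 1.4142, ∠ ≈ 45.00°
|L| = 0.0025 · 1 / (12.54 · 1.4142) ≈ 0.00014097
Gain = 20 log₁₀(0.00014097) ≈ -77.02 dB
∠L = (0°) − (85.43° + 45.00°) = -130.43°

At ω = 1003 rad/s:
pole (1 + j1003·0.025) = 1 + j25.075 → |·| ≈ 25.095, ∠ ≈ 87.72°
pole (1 + j1003·0.002) = 1 + j2.006 → |·| ≈ 2.2414, ∠ ≈ 63.50°
|L| = 0.0025 · 1 / (25.095 · 2.2414) ≈ 4.4446e-05
Gain = 20 log₁₀(4.4446e-05) ≈ -87.04 dB
∠L = (0°) − (87.72° + 63.50°) = -151.22°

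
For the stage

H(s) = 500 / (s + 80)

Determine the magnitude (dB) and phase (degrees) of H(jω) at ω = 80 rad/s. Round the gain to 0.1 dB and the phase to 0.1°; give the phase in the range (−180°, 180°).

12.9 dB, -45.0°

At s = jω = j80:
pole (s+80): 80 + j80 → |·| = √(80²+80²) = √12800 ≈ 113.14, ∠ = arctan(80/80) ≈ 45.00°
|H| = 500 / 113.14 ≈ 4.4193
Gain = 20 log₁₀(4.4193) ≈ 12.91 dB
∠H = 0.00° − 45.00° = -45.00°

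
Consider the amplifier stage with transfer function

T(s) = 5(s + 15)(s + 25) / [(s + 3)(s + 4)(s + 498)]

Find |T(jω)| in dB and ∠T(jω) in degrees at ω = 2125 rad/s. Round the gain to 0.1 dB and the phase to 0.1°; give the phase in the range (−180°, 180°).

At s = jω = j2125:
zero (s+15): 15 + j2125 → |·| = √(15²+2125²) = √4515850 ≈ 2125.1, ∠ = arctan(2125/15) ≈ 89.60°
zero (s+25): 25 + j2125 → |·| = √(25²+2125²) = √4516250 ≈ 2125.1, ∠ = arctan(2125/25) ≈ 89.33°
pole (s+3): 3 + j2125 → |·| = √(3²+2125²) = √4515634 ≈ 2125, ∠ = arctan(2125/3) ≈ 89.92°
pole (s+4): 4 + j2125 → |·| = √(4²+2125²) = √4515641 ≈ 2125, ∠ = arctan(2125/4) ≈ 89.89°
pole (s+498): 498 + j2125 → |·| = √(498²+2125²) = √4763629 ≈ 2182.6, ∠ = arctan(2125/498) ≈ 76.81°
|T| = 5 · 4.5161e+06 / 9.8558e+09 ≈ 0.0022911
Gain = 20 log₁₀(0.0022911) ≈ -52.80 dB
∠T = 178.93° − 256.62° = -77.69°

-52.8 dB, -77.7°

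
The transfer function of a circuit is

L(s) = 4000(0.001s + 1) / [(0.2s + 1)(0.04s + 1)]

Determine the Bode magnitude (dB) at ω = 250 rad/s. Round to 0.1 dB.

18.3 dB

At ω = 250 rad/s:
zero (1 + j250·0.001) = 1 + j0.25 → |·| ≈ 1.0308, ∠ ≈ 14.04°
pole (1 + j250·0.2) = 1 + j50 → |·| ≈ 50.01, ∠ ≈ 88.85°
pole (1 + j250·0.04) = 1 + j10 → |·| ≈ 10.05, ∠ ≈ 84.29°
|L| = 4000 · 1.0308 / (50.01 · 10.05) ≈ 8.2037
Gain = 20 log₁₀(8.2037) ≈ 18.28 dB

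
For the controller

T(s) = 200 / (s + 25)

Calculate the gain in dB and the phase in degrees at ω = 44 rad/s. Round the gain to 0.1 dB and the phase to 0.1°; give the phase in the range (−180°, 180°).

11.9 dB, -60.4°

Substitute s = j44:
Numerator: 200 = 200 + j0
Denominator: (j44) + 25 = 25 + j44
|N| = √(200² + 0²) ≈ 200, ∠N ≈ 0.00°
|D| = √(25² + 44²) ≈ 50.606, ∠D ≈ 60.40°
|T| = 200 / 50.606 ≈ 3.9521
Gain = 20 log₁₀(3.9521) ≈ 11.94 dB
∠T = 0.00° − 60.40° = -60.40°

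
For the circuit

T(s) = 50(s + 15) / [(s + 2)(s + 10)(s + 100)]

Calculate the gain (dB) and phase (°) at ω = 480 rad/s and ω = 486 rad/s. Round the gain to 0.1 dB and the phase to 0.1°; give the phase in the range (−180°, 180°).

ω = 480: -73.5 dB, -168.6°; ω = 486: -73.7 dB, -168.7°

At s = jω = j480:
zero (s+15): 15 + j480 → |·| = √(15²+480²) = √230625 ≈ 480.23, ∠ = arctan(480/15) ≈ 88.21°
pole (s+2): 2 + j480 → |·| = √(2²+480²) = √230404 ≈ 480, ∠ = arctan(480/2) ≈ 89.76°
pole (s+10): 10 + j480 → |·| = √(10²+480²) = √230500 ≈ 480.1, ∠ = arctan(480/10) ≈ 88.81°
pole (s+100): 100 + j480 → |·| = √(100²+480²) = √240400 ≈ 490.31, ∠ = arctan(480/100) ≈ 78.23°
|T| = 50 · 480.23 / 1.1299e+08 ≈ 0.00021251
Gain = 20 log₁₀(0.00021251) ≈ -73.45 dB
∠T = 88.21° − 256.80° = -168.59°

At s = jω = j486:
zero (s+15): 15 + j486 → |·| = √(15²+486²) = √236421 ≈ 486.23, ∠ = arctan(486/15) ≈ 88.23°
pole (s+2): 2 + j486 → |·| = √(2²+486²) = √236200 ≈ 486, ∠ = arctan(486/2) ≈ 89.76°
pole (s+10): 10 + j486 → |·| = √(10²+486²) = √236296 ≈ 486.1, ∠ = arctan(486/10) ≈ 88.82°
pole (s+100): 100 + j486 → |·| = √(100²+486²) = √246196 ≈ 496.18, ∠ = arctan(486/100) ≈ 78.37°
|T| = 50 · 486.23 / 1.1722e+08 ≈ 0.0002074
Gain = 20 log₁₀(0.0002074) ≈ -73.66 dB
∠T = 88.23° − 256.95° = -168.72°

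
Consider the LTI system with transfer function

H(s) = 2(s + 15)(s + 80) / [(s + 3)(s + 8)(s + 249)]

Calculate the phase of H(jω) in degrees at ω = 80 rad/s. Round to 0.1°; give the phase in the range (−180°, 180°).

At s = jω = j80:
zero (s+15): 15 + j80 → |·| = √(15²+80²) = √6625 ≈ 81.394, ∠ = arctan(80/15) ≈ 79.38°
zero (s+80): 80 + j80 → |·| = √(80²+80²) = √12800 ≈ 113.14, ∠ = arctan(80/80) ≈ 45.00°
pole (s+3): 3 + j80 → |·| = √(3²+80²) = √6409 ≈ 80.056, ∠ = arctan(80/3) ≈ 87.85°
pole (s+8): 8 + j80 → |·| = √(8²+80²) = √6464 ≈ 80.399, ∠ = arctan(80/8) ≈ 84.29°
pole (s+249): 249 + j80 → |·| = √(249²+80²) = √68401 ≈ 261.54, ∠ = arctan(80/249) ≈ 17.81°
∠H = 124.38° − 189.95° = -65.57°

-65.6°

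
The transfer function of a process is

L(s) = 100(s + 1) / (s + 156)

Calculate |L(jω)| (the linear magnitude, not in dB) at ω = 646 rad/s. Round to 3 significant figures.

At s = jω = j646:
zero (s+1): 1 + j646 → |·| = √(1²+646²) = √417317 ≈ 646, ∠ = arctan(646/1) ≈ 89.91°
pole (s+156): 156 + j646 → |·| = √(156²+646²) = √441652 ≈ 664.57, ∠ = arctan(646/156) ≈ 76.42°
|L| = 100 · 646 / 664.57 ≈ 97.206

97.2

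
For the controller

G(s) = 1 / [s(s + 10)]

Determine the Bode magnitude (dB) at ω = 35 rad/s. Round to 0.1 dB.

At s = jω = j35:
pole (s+10): 10 + j35 → |·| = √(10²+35²) = √1325 ≈ 36.401, ∠ = arctan(35/10) ≈ 74.05°
pole at origin: |s| = 35, ∠ = 90.00° (in denominator)
|G| = 1 / 1274 ≈ 0.00078493
Gain = 20 log₁₀(0.00078493) ≈ -62.10 dB

-62.1 dB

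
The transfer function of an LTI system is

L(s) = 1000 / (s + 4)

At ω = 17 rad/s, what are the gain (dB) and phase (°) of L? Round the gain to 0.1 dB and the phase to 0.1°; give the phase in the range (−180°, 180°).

At s = jω = j17:
pole (s+4): 4 + j17 → |·| = √(4²+17²) = √305 ≈ 17.464, ∠ = arctan(17/4) ≈ 76.76°
|L| = 1000 / 17.464 ≈ 57.261
Gain = 20 log₁₀(57.261) ≈ 35.16 dB
∠L = 0.00° − 76.76° = -76.76°

35.2 dB, -76.8°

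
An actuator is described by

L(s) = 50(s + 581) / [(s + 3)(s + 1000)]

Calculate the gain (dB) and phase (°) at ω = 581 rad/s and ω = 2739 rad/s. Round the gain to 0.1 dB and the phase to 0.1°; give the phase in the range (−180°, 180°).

At s = jω = j581:
zero (s+581): 581 + j581 → |·| = √(581²+581²) = √675122 ≈ 821.66, ∠ = arctan(581/581) ≈ 45.00°
pole (s+3): 3 + j581 → |·| = √(3²+581²) = √337570 ≈ 581.01, ∠ = arctan(581/3) ≈ 89.70°
pole (s+1000): 1000 + j581 → |·| = √(1000²+581²) = √1337561 ≈ 1156.5, ∠ = arctan(581/1000) ≈ 30.16°
|L| = 50 · 821.66 / 6.7194e+05 ≈ 0.061141
Gain = 20 log₁₀(0.061141) ≈ -24.27 dB
∠L = 45.00° − 119.86° = -74.86°

At s = jω = j2739:
zero (s+581): 581 + j2739 → |·| = √(581²+2739²) = √7839682 ≈ 2799.9, ∠ = arctan(2739/581) ≈ 78.02°
pole (s+3): 3 + j2739 → |·| = √(3²+2739²) = √7502130 ≈ 2739, ∠ = arctan(2739/3) ≈ 89.94°
pole (s+1000): 1000 + j2739 → |·| = √(1000²+2739²) = √8502121 ≈ 2915.8, ∠ = arctan(2739/1000) ≈ 69.94°
|L| = 50 · 2799.9 / 7.9864e+06 ≈ 0.017529
Gain = 20 log₁₀(0.017529) ≈ -35.12 dB
∠L = 78.02° − 159.88° = -81.86°

ω = 581: -24.3 dB, -74.9°; ω = 2739: -35.1 dB, -81.9°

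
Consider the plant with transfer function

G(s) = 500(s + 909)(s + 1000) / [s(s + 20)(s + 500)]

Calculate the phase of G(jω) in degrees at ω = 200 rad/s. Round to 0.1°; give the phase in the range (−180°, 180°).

At s = jω = j200:
zero (s+909): 909 + j200 → |·| = √(909²+200²) = √866281 ≈ 930.74, ∠ = arctan(200/909) ≈ 12.41°
zero (s+1000): 1000 + j200 → |·| = √(1000²+200²) = √1040000 ≈ 1019.8, ∠ = arctan(200/1000) ≈ 11.31°
pole (s+20): 20 + j200 → |·| = √(20²+200²) = √40400 ≈ 201, ∠ = arctan(200/20) ≈ 84.29°
pole (s+500): 500 + j200 → |·| = √(500²+200²) = √290000 ≈ 538.52, ∠ = arctan(200/500) ≈ 21.80°
pole at origin: |s| = 200, ∠ = 90.00° (in denominator)
∠G = 23.72° − 196.09° = -172.37°

-172.4°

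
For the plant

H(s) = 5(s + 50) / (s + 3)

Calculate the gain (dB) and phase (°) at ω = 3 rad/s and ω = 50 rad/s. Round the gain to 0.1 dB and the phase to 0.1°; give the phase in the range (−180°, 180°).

At s = jω = j3:
zero (s+50): 50 + j3 → |·| = √(50²+3²) = √2509 ≈ 50.09, ∠ = arctan(3/50) ≈ 3.43°
pole (s+3): 3 + j3 → |·| = √(3²+3²) = √18 ≈ 4.2426, ∠ = arctan(3/3) ≈ 45.00°
|H| = 5 · 50.09 / 4.2426 ≈ 59.032
Gain = 20 log₁₀(59.032) ≈ 35.42 dB
∠H = 3.43° − 45.00° = -41.57°

At s = jω = j50:
zero (s+50): 50 + j50 → |·| = √(50²+50²) = √5000 ≈ 70.711, ∠ = arctan(50/50) ≈ 45.00°
pole (s+3): 3 + j50 → |·| = √(3²+50²) = √2509 ≈ 50.09, ∠ = arctan(50/3) ≈ 86.57°
|H| = 5 · 70.711 / 50.09 ≈ 7.0584
Gain = 20 log₁₀(7.0584) ≈ 16.97 dB
∠H = 45.00° − 86.57° = -41.57°

ω = 3: 35.4 dB, -41.6°; ω = 50: 17.0 dB, -41.6°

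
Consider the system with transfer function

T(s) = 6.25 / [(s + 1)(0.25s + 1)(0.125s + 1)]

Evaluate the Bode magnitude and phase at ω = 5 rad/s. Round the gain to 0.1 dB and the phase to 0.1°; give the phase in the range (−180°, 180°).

-3.8 dB, -162.0°

At ω = 5 rad/s:
pole (1 + j5·1) = 1 + j5 → |·| ≈ 5.099, ∠ ≈ 78.69°
pole (1 + j5·0.25) = 1 + j1.25 → |·| ≈ 1.6008, ∠ ≈ 51.34°
pole (1 + j5·0.125) = 1 + j0.625 → |·| ≈ 1.1792, ∠ ≈ 32.01°
|T| = 6.25 · 1 / (5.099 · 1.6008 · 1.1792) ≈ 0.64934
Gain = 20 log₁₀(0.64934) ≈ -3.75 dB
∠T = (0°) − (78.69° + 51.34° + 32.01°) = -162.04°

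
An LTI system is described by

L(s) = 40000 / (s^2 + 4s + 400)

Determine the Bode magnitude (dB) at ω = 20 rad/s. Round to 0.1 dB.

At s = jω = j20:
quadratic: (j20)² + 4·j20 + 400 = 0 + j80 → |·| ≈ 80, ∠ ≈ 90.00°
|L| = 40000 / 80 ≈ 500
Gain = 20 log₁₀(500) ≈ 53.98 dB

54.0 dB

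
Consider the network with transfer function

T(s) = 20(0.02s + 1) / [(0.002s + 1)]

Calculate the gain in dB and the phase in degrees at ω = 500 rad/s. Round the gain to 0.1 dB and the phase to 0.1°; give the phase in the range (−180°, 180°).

43.1 dB, 39.3°

At ω = 500 rad/s:
zero (1 + j500·0.02) = 1 + j10 → |·| ≈ 10.05, ∠ ≈ 84.29°
pole (1 + j500·0.002) = 1 + j1 → |·| ≈ 1.4142, ∠ ≈ 45.00°
|T| = 20 · 10.05 / (1.4142) ≈ 142.13
Gain = 20 log₁₀(142.13) ≈ 43.05 dB
∠T = (84.29°) − (45.00°) = 39.29°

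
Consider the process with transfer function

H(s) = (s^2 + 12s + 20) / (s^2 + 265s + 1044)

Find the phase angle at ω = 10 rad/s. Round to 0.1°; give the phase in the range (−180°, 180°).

Substitute s = j10:
Numerator: (j10)^2 + 12(j10) + 20 = -80 + j120
Denominator: (j10)^2 + 265(j10) + 1044 = 944 + j2650
|N| = √(80² + 120²) ≈ 144.22, ∠N ≈ 123.69°
|D| = √(944² + 2650²) ≈ 2813.1, ∠D ≈ 70.39°
∠H = 123.69° − 70.39° = 53.30°

53.3°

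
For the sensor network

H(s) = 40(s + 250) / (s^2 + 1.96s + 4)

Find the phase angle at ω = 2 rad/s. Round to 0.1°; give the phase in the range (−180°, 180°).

-89.5°

At s = jω = j2:
zero (s+250): 250 + j2 → |·| = √(250²+2²) = √62504 ≈ 250.01, ∠ = arctan(2/250) ≈ 0.46°
quadratic: (j2)² + 1.96·j2 + 4 = 0 + j3.92 → |·| ≈ 3.92, ∠ ≈ 90.00°
∠H = 0.46° − 90.00° = -89.54°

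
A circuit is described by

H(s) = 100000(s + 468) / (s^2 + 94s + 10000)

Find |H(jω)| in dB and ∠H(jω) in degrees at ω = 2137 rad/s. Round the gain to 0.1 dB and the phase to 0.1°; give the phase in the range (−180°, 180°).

33.6 dB, -99.8°

At s = jω = j2137:
zero (s+468): 468 + j2137 → |·| = √(468²+2137²) = √4785793 ≈ 2187.6, ∠ = arctan(2137/468) ≈ 77.65°
quadratic: (j2137)² + 94·j2137 + 10000 = -4556769 + j200878 → |·| ≈ 4.5612e+06, ∠ ≈ 177.48°
|H| = 100000 · 2187.6 / 4.5612e+06 ≈ 47.961
Gain = 20 log₁₀(47.961) ≈ 33.62 dB
∠H = 77.65° − 177.48° = -99.83°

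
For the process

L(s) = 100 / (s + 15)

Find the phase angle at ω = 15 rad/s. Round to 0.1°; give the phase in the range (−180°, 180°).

-45.0°

Substitute s = j15:
Numerator: 100 = 100 + j0
Denominator: (j15) + 15 = 15 + j15
|N| = √(100² + 0²) ≈ 100, ∠N ≈ 0.00°
|D| = √(15² + 15²) ≈ 21.213, ∠D ≈ 45.00°
∠L = 0.00° − 45.00° = -45.00°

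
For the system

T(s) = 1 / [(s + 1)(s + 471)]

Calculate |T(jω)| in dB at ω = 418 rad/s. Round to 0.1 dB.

At s = jω = j418:
pole (s+1): 1 + j418 → |·| = √(1²+418²) = √174725 ≈ 418, ∠ = arctan(418/1) ≈ 89.86°
pole (s+471): 471 + j418 → |·| = √(471²+418²) = √396565 ≈ 629.73, ∠ = arctan(418/471) ≈ 41.59°
|T| = 1 / 2.6323e+05 ≈ 3.799e-06
Gain = 20 log₁₀(3.799e-06) ≈ -108.41 dB

-108.4 dB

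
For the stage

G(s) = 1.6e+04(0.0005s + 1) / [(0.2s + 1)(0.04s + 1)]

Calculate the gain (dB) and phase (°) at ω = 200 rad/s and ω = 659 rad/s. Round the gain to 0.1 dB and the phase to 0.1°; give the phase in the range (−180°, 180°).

ω = 200: 34.0 dB, -165.7°; ω = 659: 13.7 dB, -159.2°

At ω = 200 rad/s:
zero (1 + j200·0.0005) = 1 + j0.1 → |·| ≈ 1.005, ∠ ≈ 5.71°
pole (1 + j200·0.2) = 1 + j40 → |·| ≈ 40.012, ∠ ≈ 88.57°
pole (1 + j200·0.04) = 1 + j8 → |·| ≈ 8.0623, ∠ ≈ 82.87°
|G| = 1.6e+04 · 1.005 / (40.012 · 8.0623) ≈ 49.847
Gain = 20 log₁₀(49.847) ≈ 33.95 dB
∠G = (5.71°) − (88.57° + 82.87°) = -165.73°

At ω = 659 rad/s:
zero (1 + j659·0.0005) = 1 + j0.3295 → |·| ≈ 1.0529, ∠ ≈ 18.24°
pole (1 + j659·0.2) = 1 + j131.8 → |·| ≈ 131.8, ∠ ≈ 89.57°
pole (1 + j659·0.04) = 1 + j26.36 → |·| ≈ 26.379, ∠ ≈ 87.83°
|G| = 1.6e+04 · 1.0529 / (131.8 · 26.379) ≈ 4.8454
Gain = 20 log₁₀(4.8454) ≈ 13.71 dB
∠G = (18.24°) − (89.57° + 87.83°) = -159.16°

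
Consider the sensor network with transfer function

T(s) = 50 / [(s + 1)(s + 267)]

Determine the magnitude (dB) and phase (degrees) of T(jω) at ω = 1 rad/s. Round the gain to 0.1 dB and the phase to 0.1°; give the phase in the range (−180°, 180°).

At s = jω = j1:
pole (s+1): 1 + j1 → |·| = √(1²+1²) = √2 ≈ 1.4142, ∠ = arctan(1/1) ≈ 45.00°
pole (s+267): 267 + j1 → |·| = √(267²+1²) = √71290 ≈ 267, ∠ = arctan(1/267) ≈ 0.21°
|T| = 50 / 377.59 ≈ 0.13242
Gain = 20 log₁₀(0.13242) ≈ -17.56 dB
∠T = 0.00° − 45.21° = -45.21°

-17.6 dB, -45.2°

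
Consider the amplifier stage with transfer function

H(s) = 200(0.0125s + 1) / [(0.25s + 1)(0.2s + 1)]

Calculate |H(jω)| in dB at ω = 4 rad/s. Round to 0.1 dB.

40.9 dB

At ω = 4 rad/s:
zero (1 + j4·0.0125) = 1 + j0.05 → |·| ≈ 1.0012, ∠ ≈ 2.86°
pole (1 + j4·0.25) = 1 + j1 → |·| ≈ 1.4142, ∠ ≈ 45.00°
pole (1 + j4·0.2) = 1 + j0.8 → |·| ≈ 1.2806, ∠ ≈ 38.66°
|H| = 200 · 1.0012 / (1.4142 · 1.2806) ≈ 110.57
Gain = 20 log₁₀(110.57) ≈ 40.87 dB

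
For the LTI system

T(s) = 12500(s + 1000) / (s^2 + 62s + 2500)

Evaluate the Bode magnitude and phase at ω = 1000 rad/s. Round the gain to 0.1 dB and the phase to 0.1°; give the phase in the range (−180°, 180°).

At s = jω = j1000:
zero (s+1000): 1000 + j1000 → |·| = √(1000²+1000²) = √2000000 ≈ 1414.2, ∠ = arctan(1000/1000) ≈ 45.00°
quadratic: (j1000)² + 62·j1000 + 2500 = -997500 + j62000 → |·| ≈ 9.9942e+05, ∠ ≈ 176.44°
|T| = 12500 · 1414.2 / 9.9942e+05 ≈ 17.688
Gain = 20 log₁₀(17.688) ≈ 24.95 dB
∠T = 45.00° − 176.44° = -131.44°

25.0 dB, -131.4°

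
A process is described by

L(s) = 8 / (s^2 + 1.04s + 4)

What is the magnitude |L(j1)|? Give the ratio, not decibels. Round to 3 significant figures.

At s = jω = j1:
quadratic: (j1)² + 1.04·j1 + 4 = 3 + j1.04 → |·| ≈ 3.1752, ∠ ≈ 19.12°
|L| = 8 / 3.1752 ≈ 2.5195

2.52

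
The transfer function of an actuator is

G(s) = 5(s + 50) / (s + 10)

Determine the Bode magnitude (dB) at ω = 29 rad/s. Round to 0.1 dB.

At s = jω = j29:
zero (s+50): 50 + j29 → |·| = √(50²+29²) = √3341 ≈ 57.801, ∠ = arctan(29/50) ≈ 30.11°
pole (s+10): 10 + j29 → |·| = √(10²+29²) = √941 ≈ 30.676, ∠ = arctan(29/10) ≈ 70.97°
|G| = 5 · 57.801 / 30.676 ≈ 9.4212
Gain = 20 log₁₀(9.4212) ≈ 19.48 dB

19.5 dB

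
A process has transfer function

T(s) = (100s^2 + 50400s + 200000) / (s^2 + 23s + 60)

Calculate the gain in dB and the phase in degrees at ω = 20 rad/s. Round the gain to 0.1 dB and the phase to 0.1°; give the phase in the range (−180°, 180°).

65.0 dB, -45.5°

Substitute s = j20:
Numerator: 100(j20)^2 + 50400(j20) + 200000 = 160000 + j1008000
Denominator: (j20)^2 + 23(j20) + 60 = -340 + j460
|N| = √(160000² + 1008000²) ≈ 1.0206e+06, ∠N ≈ 80.98°
|D| = √(340² + 460²) ≈ 572.01, ∠D ≈ 126.47°
|T| = 1.0206e+06 / 572.01 ≈ 1784.2
Gain = 20 log₁₀(1784.2) ≈ 65.03 dB
∠T = 80.98° − 126.47° = -45.49°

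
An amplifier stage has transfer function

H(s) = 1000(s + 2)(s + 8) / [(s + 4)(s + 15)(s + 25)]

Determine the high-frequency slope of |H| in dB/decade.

Each pole contributes −20 dB/decade at high frequency; each zero contributes +20 dB/decade.
Net: 2 zero(s) − 3 pole(s) → -20 dB/decade.

-20 dB/decade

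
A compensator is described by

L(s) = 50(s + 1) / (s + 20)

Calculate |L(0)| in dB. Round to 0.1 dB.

L(0) = 50·1 / (20) = 2.5
20 log₁₀(2.5) ≈ 7.96 dB

8.0 dB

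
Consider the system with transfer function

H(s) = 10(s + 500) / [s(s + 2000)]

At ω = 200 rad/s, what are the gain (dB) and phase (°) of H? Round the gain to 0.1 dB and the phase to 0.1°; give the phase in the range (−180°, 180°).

-37.5 dB, -73.9°

At s = jω = j200:
zero (s+500): 500 + j200 → |·| = √(500²+200²) = √290000 ≈ 538.52, ∠ = arctan(200/500) ≈ 21.80°
pole (s+2000): 2000 + j200 → |·| = √(2000²+200²) = √4040000 ≈ 2010, ∠ = arctan(200/2000) ≈ 5.71°
pole at origin: |s| = 200, ∠ = 90.00° (in denominator)
|H| = 10 · 538.52 / 4.02e+05 ≈ 0.013396
Gain = 20 log₁₀(0.013396) ≈ -37.46 dB
∠H = 21.80° − 95.71° = -73.91°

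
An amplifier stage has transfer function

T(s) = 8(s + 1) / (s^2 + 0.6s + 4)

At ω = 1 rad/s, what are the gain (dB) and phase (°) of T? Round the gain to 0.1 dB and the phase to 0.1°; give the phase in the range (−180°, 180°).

At s = jω = j1:
zero (s+1): 1 + j1 → |·| = √(1²+1²) = √2 ≈ 1.4142, ∠ = arctan(1/1) ≈ 45.00°
quadratic: (j1)² + 0.6·j1 + 4 = 3 + j0.6 → |·| ≈ 3.0594, ∠ ≈ 11.31°
|T| = 8 · 1.4142 / 3.0594 ≈ 3.698
Gain = 20 log₁₀(3.698) ≈ 11.36 dB
∠T = 45.00° − 11.31° = 33.69°

11.4 dB, 33.7°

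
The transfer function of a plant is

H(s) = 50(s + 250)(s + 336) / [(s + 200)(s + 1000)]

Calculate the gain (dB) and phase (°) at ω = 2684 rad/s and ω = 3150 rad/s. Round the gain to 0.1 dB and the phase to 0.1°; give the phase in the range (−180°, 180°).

At s = jω = j2684:
zero (s+250): 250 + j2684 → |·| = √(250²+2684²) = √7266356 ≈ 2695.6, ∠ = arctan(2684/250) ≈ 84.68°
zero (s+336): 336 + j2684 → |·| = √(336²+2684²) = √7316752 ≈ 2704.9, ∠ = arctan(2684/336) ≈ 82.86°
pole (s+200): 200 + j2684 → |·| = √(200²+2684²) = √7243856 ≈ 2691.4, ∠ = arctan(2684/200) ≈ 85.74°
pole (s+1000): 1000 + j2684 → |·| = √(1000²+2684²) = √8203856 ≈ 2864.2, ∠ = arctan(2684/1000) ≈ 69.57°
|H| = 50 · 7.2913e+06 / 7.7087e+06 ≈ 47.293
Gain = 20 log₁₀(47.293) ≈ 33.50 dB
∠H = 167.54° − 155.31° = 12.23°

At s = jω = j3150:
zero (s+250): 250 + j3150 → |·| = √(250²+3150²) = √9985000 ≈ 3159.9, ∠ = arctan(3150/250) ≈ 85.46°
zero (s+336): 336 + j3150 → |·| = √(336²+3150²) = √10035396 ≈ 3167.9, ∠ = arctan(3150/336) ≈ 83.91°
pole (s+200): 200 + j3150 → |·| = √(200²+3150²) = √9962500 ≈ 3156.3, ∠ = arctan(3150/200) ≈ 86.37°
pole (s+1000): 1000 + j3150 → |·| = √(1000²+3150²) = √10922500 ≈ 3304.9, ∠ = arctan(3150/1000) ≈ 72.39°
|H| = 50 · 1.001e+07 / 1.0431e+07 ≈ 47.982
Gain = 20 log₁₀(47.982) ≈ 33.62 dB
∠H = 169.37° − 158.76° = 10.61°

ω = 2684: 33.5 dB, 12.2°; ω = 3150: 33.6 dB, 10.6°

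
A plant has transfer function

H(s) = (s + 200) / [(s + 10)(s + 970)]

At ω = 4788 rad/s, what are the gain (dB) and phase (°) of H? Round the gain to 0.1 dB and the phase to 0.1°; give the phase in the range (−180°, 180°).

At s = jω = j4788:
zero (s+200): 200 + j4788 → |·| = √(200²+4788²) = √22964944 ≈ 4792.2, ∠ = arctan(4788/200) ≈ 87.61°
pole (s+10): 10 + j4788 → |·| = √(10²+4788²) = √22925044 ≈ 4788, ∠ = arctan(4788/10) ≈ 89.88°
pole (s+970): 970 + j4788 → |·| = √(970²+4788²) = √23865844 ≈ 4885.3, ∠ = arctan(4788/970) ≈ 78.55°
|H| = 1 · 4792.2 / 2.3391e+07 ≈ 0.00020487
Gain = 20 log₁₀(0.00020487) ≈ -73.77 dB
∠H = 87.61° − 168.43° = -80.82°

-73.8 dB, -80.8°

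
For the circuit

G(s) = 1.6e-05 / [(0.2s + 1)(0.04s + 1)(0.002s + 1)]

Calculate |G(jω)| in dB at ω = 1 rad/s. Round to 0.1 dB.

-96.1 dB

At ω = 1 rad/s:
pole (1 + j1·0.2) = 1 + j0.2 → |·| ≈ 1.0198, ∠ ≈ 11.31°
pole (1 + j1·0.04) = 1 + j0.04 → |·| ≈ 1.0008, ∠ ≈ 2.29°
pole (1 + j1·0.002) = 1 + j0.002 → |·| ≈ 1, ∠ ≈ 0.11°
|G| = 1.6e-05 · 1 / (1.0198 · 1.0008 · 1) ≈ 1.5677e-05
Gain = 20 log₁₀(1.5677e-05) ≈ -96.09 dB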